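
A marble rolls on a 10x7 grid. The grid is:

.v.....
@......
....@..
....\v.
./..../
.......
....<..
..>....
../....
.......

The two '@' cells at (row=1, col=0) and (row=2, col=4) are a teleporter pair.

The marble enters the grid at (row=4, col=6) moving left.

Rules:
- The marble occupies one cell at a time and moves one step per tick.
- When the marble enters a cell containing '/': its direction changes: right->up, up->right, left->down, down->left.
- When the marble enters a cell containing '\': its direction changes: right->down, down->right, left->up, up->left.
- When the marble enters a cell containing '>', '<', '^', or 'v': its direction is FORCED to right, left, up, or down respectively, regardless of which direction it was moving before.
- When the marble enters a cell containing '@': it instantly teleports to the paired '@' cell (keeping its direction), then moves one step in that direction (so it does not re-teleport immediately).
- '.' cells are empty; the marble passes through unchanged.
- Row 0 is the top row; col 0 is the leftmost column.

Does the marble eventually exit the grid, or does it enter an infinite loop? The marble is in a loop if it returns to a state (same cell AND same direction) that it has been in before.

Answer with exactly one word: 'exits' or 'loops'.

Step 1: enter (4,6), '/' deflects left->down, move down to (5,6)
Step 2: enter (5,6), '.' pass, move down to (6,6)
Step 3: enter (6,6), '.' pass, move down to (7,6)
Step 4: enter (7,6), '.' pass, move down to (8,6)
Step 5: enter (8,6), '.' pass, move down to (9,6)
Step 6: enter (9,6), '.' pass, move down to (10,6)
Step 7: at (10,6) — EXIT via bottom edge, pos 6

Answer: exits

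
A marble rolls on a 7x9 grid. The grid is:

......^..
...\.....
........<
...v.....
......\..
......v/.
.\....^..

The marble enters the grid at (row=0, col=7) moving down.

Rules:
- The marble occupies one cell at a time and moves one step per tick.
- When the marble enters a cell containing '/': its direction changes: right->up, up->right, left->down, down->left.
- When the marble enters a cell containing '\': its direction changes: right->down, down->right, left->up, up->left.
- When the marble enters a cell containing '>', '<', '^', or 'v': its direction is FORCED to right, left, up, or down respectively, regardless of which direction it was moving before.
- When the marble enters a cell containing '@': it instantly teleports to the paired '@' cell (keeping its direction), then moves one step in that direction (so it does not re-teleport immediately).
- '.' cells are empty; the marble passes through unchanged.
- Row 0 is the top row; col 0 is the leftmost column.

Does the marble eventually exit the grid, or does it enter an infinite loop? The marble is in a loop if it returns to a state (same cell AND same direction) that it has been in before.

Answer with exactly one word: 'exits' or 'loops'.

Answer: loops

Derivation:
Step 1: enter (0,7), '.' pass, move down to (1,7)
Step 2: enter (1,7), '.' pass, move down to (2,7)
Step 3: enter (2,7), '.' pass, move down to (3,7)
Step 4: enter (3,7), '.' pass, move down to (4,7)
Step 5: enter (4,7), '.' pass, move down to (5,7)
Step 6: enter (5,7), '/' deflects down->left, move left to (5,6)
Step 7: enter (5,6), 'v' forces left->down, move down to (6,6)
Step 8: enter (6,6), '^' forces down->up, move up to (5,6)
Step 9: enter (5,6), 'v' forces up->down, move down to (6,6)
Step 10: at (6,6) dir=down — LOOP DETECTED (seen before)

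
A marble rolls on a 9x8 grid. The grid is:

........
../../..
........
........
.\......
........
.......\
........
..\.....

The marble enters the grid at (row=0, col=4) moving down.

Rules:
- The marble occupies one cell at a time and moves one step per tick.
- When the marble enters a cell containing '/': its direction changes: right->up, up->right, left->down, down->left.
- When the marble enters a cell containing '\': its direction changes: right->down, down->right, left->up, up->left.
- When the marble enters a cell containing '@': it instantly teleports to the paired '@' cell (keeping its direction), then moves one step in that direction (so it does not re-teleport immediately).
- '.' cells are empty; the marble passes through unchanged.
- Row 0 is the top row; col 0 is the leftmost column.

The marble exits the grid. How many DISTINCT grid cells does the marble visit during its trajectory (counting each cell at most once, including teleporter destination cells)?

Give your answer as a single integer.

Step 1: enter (0,4), '.' pass, move down to (1,4)
Step 2: enter (1,4), '.' pass, move down to (2,4)
Step 3: enter (2,4), '.' pass, move down to (3,4)
Step 4: enter (3,4), '.' pass, move down to (4,4)
Step 5: enter (4,4), '.' pass, move down to (5,4)
Step 6: enter (5,4), '.' pass, move down to (6,4)
Step 7: enter (6,4), '.' pass, move down to (7,4)
Step 8: enter (7,4), '.' pass, move down to (8,4)
Step 9: enter (8,4), '.' pass, move down to (9,4)
Step 10: at (9,4) — EXIT via bottom edge, pos 4
Distinct cells visited: 9 (path length 9)

Answer: 9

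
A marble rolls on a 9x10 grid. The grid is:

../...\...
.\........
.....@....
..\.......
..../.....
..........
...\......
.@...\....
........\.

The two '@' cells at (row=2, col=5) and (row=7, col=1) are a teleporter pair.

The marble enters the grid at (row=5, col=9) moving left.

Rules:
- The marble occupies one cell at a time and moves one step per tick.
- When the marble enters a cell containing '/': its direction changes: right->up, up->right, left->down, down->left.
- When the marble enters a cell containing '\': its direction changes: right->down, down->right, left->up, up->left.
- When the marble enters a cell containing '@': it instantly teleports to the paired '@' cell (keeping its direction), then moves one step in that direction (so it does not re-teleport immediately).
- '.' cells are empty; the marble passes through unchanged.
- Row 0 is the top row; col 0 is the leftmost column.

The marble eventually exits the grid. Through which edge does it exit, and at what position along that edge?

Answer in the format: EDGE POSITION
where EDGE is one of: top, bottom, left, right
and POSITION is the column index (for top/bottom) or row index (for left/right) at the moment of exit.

Answer: left 5

Derivation:
Step 1: enter (5,9), '.' pass, move left to (5,8)
Step 2: enter (5,8), '.' pass, move left to (5,7)
Step 3: enter (5,7), '.' pass, move left to (5,6)
Step 4: enter (5,6), '.' pass, move left to (5,5)
Step 5: enter (5,5), '.' pass, move left to (5,4)
Step 6: enter (5,4), '.' pass, move left to (5,3)
Step 7: enter (5,3), '.' pass, move left to (5,2)
Step 8: enter (5,2), '.' pass, move left to (5,1)
Step 9: enter (5,1), '.' pass, move left to (5,0)
Step 10: enter (5,0), '.' pass, move left to (5,-1)
Step 11: at (5,-1) — EXIT via left edge, pos 5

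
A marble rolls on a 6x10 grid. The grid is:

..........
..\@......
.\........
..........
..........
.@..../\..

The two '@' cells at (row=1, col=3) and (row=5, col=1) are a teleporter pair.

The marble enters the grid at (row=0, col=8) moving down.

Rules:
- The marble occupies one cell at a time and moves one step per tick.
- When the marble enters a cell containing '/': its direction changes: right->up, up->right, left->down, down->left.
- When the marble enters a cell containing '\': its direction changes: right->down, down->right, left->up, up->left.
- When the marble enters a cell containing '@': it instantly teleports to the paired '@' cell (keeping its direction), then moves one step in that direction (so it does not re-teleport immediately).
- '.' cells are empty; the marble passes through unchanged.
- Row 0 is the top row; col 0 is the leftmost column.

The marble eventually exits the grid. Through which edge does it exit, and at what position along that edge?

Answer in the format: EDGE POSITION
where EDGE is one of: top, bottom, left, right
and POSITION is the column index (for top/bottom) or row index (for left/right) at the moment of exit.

Answer: bottom 8

Derivation:
Step 1: enter (0,8), '.' pass, move down to (1,8)
Step 2: enter (1,8), '.' pass, move down to (2,8)
Step 3: enter (2,8), '.' pass, move down to (3,8)
Step 4: enter (3,8), '.' pass, move down to (4,8)
Step 5: enter (4,8), '.' pass, move down to (5,8)
Step 6: enter (5,8), '.' pass, move down to (6,8)
Step 7: at (6,8) — EXIT via bottom edge, pos 8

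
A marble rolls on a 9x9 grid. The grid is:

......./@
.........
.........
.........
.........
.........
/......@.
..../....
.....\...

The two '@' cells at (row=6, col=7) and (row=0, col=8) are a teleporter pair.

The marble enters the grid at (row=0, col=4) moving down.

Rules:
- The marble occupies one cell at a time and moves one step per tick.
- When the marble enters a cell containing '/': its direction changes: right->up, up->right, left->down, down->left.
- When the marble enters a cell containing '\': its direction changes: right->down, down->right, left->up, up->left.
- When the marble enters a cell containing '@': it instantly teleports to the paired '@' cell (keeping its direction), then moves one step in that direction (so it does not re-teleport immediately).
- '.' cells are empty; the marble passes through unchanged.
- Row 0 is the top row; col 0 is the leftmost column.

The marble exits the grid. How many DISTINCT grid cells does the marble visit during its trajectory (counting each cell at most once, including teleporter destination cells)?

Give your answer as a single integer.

Step 1: enter (0,4), '.' pass, move down to (1,4)
Step 2: enter (1,4), '.' pass, move down to (2,4)
Step 3: enter (2,4), '.' pass, move down to (3,4)
Step 4: enter (3,4), '.' pass, move down to (4,4)
Step 5: enter (4,4), '.' pass, move down to (5,4)
Step 6: enter (5,4), '.' pass, move down to (6,4)
Step 7: enter (6,4), '.' pass, move down to (7,4)
Step 8: enter (7,4), '/' deflects down->left, move left to (7,3)
Step 9: enter (7,3), '.' pass, move left to (7,2)
Step 10: enter (7,2), '.' pass, move left to (7,1)
Step 11: enter (7,1), '.' pass, move left to (7,0)
Step 12: enter (7,0), '.' pass, move left to (7,-1)
Step 13: at (7,-1) — EXIT via left edge, pos 7
Distinct cells visited: 12 (path length 12)

Answer: 12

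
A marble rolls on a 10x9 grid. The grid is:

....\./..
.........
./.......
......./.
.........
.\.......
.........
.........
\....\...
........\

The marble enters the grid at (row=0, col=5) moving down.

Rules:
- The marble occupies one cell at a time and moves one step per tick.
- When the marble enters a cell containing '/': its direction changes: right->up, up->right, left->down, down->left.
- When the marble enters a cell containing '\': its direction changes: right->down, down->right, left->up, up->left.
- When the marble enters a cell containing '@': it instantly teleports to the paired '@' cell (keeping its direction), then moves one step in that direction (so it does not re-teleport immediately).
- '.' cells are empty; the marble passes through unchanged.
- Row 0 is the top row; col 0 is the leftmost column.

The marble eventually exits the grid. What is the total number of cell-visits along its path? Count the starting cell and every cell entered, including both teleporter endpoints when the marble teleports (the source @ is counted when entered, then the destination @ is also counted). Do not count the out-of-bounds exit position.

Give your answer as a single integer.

Step 1: enter (0,5), '.' pass, move down to (1,5)
Step 2: enter (1,5), '.' pass, move down to (2,5)
Step 3: enter (2,5), '.' pass, move down to (3,5)
Step 4: enter (3,5), '.' pass, move down to (4,5)
Step 5: enter (4,5), '.' pass, move down to (5,5)
Step 6: enter (5,5), '.' pass, move down to (6,5)
Step 7: enter (6,5), '.' pass, move down to (7,5)
Step 8: enter (7,5), '.' pass, move down to (8,5)
Step 9: enter (8,5), '\' deflects down->right, move right to (8,6)
Step 10: enter (8,6), '.' pass, move right to (8,7)
Step 11: enter (8,7), '.' pass, move right to (8,8)
Step 12: enter (8,8), '.' pass, move right to (8,9)
Step 13: at (8,9) — EXIT via right edge, pos 8
Path length (cell visits): 12

Answer: 12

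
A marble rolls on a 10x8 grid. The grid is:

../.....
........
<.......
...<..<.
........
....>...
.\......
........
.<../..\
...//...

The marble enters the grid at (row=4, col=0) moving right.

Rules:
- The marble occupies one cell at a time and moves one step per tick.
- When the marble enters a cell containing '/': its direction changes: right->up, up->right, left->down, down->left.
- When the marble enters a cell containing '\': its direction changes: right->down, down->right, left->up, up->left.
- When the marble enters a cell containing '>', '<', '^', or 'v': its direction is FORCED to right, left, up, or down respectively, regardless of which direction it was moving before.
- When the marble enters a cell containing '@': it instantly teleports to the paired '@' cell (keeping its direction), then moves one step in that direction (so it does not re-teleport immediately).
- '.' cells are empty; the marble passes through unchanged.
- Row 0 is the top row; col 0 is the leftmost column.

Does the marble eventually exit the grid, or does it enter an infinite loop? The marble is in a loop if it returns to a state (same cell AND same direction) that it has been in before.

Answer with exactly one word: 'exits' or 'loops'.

Answer: exits

Derivation:
Step 1: enter (4,0), '.' pass, move right to (4,1)
Step 2: enter (4,1), '.' pass, move right to (4,2)
Step 3: enter (4,2), '.' pass, move right to (4,3)
Step 4: enter (4,3), '.' pass, move right to (4,4)
Step 5: enter (4,4), '.' pass, move right to (4,5)
Step 6: enter (4,5), '.' pass, move right to (4,6)
Step 7: enter (4,6), '.' pass, move right to (4,7)
Step 8: enter (4,7), '.' pass, move right to (4,8)
Step 9: at (4,8) — EXIT via right edge, pos 4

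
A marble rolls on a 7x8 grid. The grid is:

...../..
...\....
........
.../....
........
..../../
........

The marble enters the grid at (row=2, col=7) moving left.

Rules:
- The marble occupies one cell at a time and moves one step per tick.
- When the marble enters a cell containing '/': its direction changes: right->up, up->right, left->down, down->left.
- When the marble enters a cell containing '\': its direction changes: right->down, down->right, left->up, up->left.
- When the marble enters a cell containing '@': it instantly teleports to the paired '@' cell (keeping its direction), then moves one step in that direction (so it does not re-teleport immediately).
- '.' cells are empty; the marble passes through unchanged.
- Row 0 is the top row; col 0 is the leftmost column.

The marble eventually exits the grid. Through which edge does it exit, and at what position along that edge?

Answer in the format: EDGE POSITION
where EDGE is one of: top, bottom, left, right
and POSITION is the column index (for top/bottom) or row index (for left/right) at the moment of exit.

Answer: left 2

Derivation:
Step 1: enter (2,7), '.' pass, move left to (2,6)
Step 2: enter (2,6), '.' pass, move left to (2,5)
Step 3: enter (2,5), '.' pass, move left to (2,4)
Step 4: enter (2,4), '.' pass, move left to (2,3)
Step 5: enter (2,3), '.' pass, move left to (2,2)
Step 6: enter (2,2), '.' pass, move left to (2,1)
Step 7: enter (2,1), '.' pass, move left to (2,0)
Step 8: enter (2,0), '.' pass, move left to (2,-1)
Step 9: at (2,-1) — EXIT via left edge, pos 2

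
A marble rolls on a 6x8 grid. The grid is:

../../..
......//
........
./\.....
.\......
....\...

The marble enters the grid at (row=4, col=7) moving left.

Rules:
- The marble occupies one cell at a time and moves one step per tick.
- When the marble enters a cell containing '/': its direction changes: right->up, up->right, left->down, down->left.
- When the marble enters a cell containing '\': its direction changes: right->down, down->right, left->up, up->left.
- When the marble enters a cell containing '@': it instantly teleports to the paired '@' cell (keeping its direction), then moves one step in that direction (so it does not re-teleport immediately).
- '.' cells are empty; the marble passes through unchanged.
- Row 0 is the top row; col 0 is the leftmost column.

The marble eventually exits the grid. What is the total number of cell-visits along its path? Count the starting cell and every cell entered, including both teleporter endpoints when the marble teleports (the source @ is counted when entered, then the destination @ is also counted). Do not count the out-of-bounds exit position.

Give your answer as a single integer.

Step 1: enter (4,7), '.' pass, move left to (4,6)
Step 2: enter (4,6), '.' pass, move left to (4,5)
Step 3: enter (4,5), '.' pass, move left to (4,4)
Step 4: enter (4,4), '.' pass, move left to (4,3)
Step 5: enter (4,3), '.' pass, move left to (4,2)
Step 6: enter (4,2), '.' pass, move left to (4,1)
Step 7: enter (4,1), '\' deflects left->up, move up to (3,1)
Step 8: enter (3,1), '/' deflects up->right, move right to (3,2)
Step 9: enter (3,2), '\' deflects right->down, move down to (4,2)
Step 10: enter (4,2), '.' pass, move down to (5,2)
Step 11: enter (5,2), '.' pass, move down to (6,2)
Step 12: at (6,2) — EXIT via bottom edge, pos 2
Path length (cell visits): 11

Answer: 11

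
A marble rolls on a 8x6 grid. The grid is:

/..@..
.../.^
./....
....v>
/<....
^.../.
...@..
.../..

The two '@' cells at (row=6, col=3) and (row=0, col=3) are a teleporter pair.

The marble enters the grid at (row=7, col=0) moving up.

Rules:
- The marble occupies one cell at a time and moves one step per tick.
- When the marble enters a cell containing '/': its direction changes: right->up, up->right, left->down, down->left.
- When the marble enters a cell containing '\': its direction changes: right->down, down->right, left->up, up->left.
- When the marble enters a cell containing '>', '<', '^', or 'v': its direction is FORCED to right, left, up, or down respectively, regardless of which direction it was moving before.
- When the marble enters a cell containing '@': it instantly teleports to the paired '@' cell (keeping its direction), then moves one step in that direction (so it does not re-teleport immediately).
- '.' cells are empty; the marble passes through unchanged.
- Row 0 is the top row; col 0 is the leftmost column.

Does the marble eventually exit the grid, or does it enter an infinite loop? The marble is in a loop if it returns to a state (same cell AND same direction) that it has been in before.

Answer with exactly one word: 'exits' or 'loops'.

Answer: loops

Derivation:
Step 1: enter (7,0), '.' pass, move up to (6,0)
Step 2: enter (6,0), '.' pass, move up to (5,0)
Step 3: enter (5,0), '^' forces up->up, move up to (4,0)
Step 4: enter (4,0), '/' deflects up->right, move right to (4,1)
Step 5: enter (4,1), '<' forces right->left, move left to (4,0)
Step 6: enter (4,0), '/' deflects left->down, move down to (5,0)
Step 7: enter (5,0), '^' forces down->up, move up to (4,0)
Step 8: at (4,0) dir=up — LOOP DETECTED (seen before)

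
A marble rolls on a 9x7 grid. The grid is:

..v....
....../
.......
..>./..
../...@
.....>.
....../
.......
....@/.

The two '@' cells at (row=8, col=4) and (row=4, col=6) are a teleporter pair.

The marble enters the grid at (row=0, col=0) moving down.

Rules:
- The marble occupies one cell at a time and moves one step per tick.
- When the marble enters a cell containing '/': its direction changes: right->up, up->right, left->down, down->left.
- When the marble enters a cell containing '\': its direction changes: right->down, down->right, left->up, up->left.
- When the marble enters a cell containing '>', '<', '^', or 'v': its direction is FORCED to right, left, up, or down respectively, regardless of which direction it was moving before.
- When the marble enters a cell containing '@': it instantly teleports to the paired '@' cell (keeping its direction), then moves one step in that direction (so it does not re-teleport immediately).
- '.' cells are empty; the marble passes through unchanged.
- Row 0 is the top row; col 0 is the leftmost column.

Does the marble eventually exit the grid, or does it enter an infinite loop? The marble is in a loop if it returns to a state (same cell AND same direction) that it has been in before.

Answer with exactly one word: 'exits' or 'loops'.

Step 1: enter (0,0), '.' pass, move down to (1,0)
Step 2: enter (1,0), '.' pass, move down to (2,0)
Step 3: enter (2,0), '.' pass, move down to (3,0)
Step 4: enter (3,0), '.' pass, move down to (4,0)
Step 5: enter (4,0), '.' pass, move down to (5,0)
Step 6: enter (5,0), '.' pass, move down to (6,0)
Step 7: enter (6,0), '.' pass, move down to (7,0)
Step 8: enter (7,0), '.' pass, move down to (8,0)
Step 9: enter (8,0), '.' pass, move down to (9,0)
Step 10: at (9,0) — EXIT via bottom edge, pos 0

Answer: exits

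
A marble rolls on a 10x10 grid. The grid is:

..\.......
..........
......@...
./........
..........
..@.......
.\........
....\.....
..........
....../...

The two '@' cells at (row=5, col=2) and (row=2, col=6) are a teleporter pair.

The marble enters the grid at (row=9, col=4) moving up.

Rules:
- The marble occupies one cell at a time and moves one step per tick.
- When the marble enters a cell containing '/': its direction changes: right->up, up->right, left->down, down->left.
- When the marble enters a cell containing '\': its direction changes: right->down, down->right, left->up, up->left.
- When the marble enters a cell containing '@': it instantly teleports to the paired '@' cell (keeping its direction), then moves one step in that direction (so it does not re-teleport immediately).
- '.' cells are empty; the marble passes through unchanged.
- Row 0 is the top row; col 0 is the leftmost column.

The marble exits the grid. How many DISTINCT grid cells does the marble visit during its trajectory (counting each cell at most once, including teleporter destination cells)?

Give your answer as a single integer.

Step 1: enter (9,4), '.' pass, move up to (8,4)
Step 2: enter (8,4), '.' pass, move up to (7,4)
Step 3: enter (7,4), '\' deflects up->left, move left to (7,3)
Step 4: enter (7,3), '.' pass, move left to (7,2)
Step 5: enter (7,2), '.' pass, move left to (7,1)
Step 6: enter (7,1), '.' pass, move left to (7,0)
Step 7: enter (7,0), '.' pass, move left to (7,-1)
Step 8: at (7,-1) — EXIT via left edge, pos 7
Distinct cells visited: 7 (path length 7)

Answer: 7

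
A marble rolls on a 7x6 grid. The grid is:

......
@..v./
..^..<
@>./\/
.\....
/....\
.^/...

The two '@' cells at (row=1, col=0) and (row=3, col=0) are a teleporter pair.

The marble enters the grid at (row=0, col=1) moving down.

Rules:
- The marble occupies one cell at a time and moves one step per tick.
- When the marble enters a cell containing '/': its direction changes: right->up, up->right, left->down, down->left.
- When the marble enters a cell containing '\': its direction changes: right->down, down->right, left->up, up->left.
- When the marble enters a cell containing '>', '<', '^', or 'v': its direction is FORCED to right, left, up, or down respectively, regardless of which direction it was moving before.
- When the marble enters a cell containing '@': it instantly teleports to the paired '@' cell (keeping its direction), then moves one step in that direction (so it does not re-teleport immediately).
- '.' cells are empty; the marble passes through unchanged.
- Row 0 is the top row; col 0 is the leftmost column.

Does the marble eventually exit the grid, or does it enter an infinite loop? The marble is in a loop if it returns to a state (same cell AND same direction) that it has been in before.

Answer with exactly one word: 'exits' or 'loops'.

Answer: loops

Derivation:
Step 1: enter (0,1), '.' pass, move down to (1,1)
Step 2: enter (1,1), '.' pass, move down to (2,1)
Step 3: enter (2,1), '.' pass, move down to (3,1)
Step 4: enter (3,1), '>' forces down->right, move right to (3,2)
Step 5: enter (3,2), '.' pass, move right to (3,3)
Step 6: enter (3,3), '/' deflects right->up, move up to (2,3)
Step 7: enter (2,3), '.' pass, move up to (1,3)
Step 8: enter (1,3), 'v' forces up->down, move down to (2,3)
Step 9: enter (2,3), '.' pass, move down to (3,3)
Step 10: enter (3,3), '/' deflects down->left, move left to (3,2)
Step 11: enter (3,2), '.' pass, move left to (3,1)
Step 12: enter (3,1), '>' forces left->right, move right to (3,2)
Step 13: at (3,2) dir=right — LOOP DETECTED (seen before)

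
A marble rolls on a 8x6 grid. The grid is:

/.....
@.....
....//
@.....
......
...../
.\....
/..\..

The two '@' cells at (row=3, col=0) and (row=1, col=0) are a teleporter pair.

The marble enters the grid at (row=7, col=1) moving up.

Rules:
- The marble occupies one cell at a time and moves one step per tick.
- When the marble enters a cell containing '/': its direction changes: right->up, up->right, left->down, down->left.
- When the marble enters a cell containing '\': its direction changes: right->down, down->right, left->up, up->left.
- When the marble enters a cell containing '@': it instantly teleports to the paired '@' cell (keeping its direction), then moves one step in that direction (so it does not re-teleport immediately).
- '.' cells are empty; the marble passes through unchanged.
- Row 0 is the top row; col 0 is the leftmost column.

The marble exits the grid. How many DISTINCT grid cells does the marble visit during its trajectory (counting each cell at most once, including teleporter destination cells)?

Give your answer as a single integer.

Answer: 3

Derivation:
Step 1: enter (7,1), '.' pass, move up to (6,1)
Step 2: enter (6,1), '\' deflects up->left, move left to (6,0)
Step 3: enter (6,0), '.' pass, move left to (6,-1)
Step 4: at (6,-1) — EXIT via left edge, pos 6
Distinct cells visited: 3 (path length 3)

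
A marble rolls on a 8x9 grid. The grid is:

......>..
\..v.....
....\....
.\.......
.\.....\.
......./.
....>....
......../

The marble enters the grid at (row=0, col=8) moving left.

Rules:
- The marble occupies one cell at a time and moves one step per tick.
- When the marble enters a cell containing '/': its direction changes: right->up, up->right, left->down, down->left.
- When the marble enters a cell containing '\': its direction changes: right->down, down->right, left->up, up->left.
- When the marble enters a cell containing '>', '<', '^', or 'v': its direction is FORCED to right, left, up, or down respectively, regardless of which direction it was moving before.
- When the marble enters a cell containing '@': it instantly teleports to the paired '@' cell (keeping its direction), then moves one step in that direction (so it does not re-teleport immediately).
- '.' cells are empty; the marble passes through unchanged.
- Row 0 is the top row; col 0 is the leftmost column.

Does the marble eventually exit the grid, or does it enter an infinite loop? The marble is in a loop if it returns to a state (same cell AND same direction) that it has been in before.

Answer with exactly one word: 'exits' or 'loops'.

Answer: exits

Derivation:
Step 1: enter (0,8), '.' pass, move left to (0,7)
Step 2: enter (0,7), '.' pass, move left to (0,6)
Step 3: enter (0,6), '>' forces left->right, move right to (0,7)
Step 4: enter (0,7), '.' pass, move right to (0,8)
Step 5: enter (0,8), '.' pass, move right to (0,9)
Step 6: at (0,9) — EXIT via right edge, pos 0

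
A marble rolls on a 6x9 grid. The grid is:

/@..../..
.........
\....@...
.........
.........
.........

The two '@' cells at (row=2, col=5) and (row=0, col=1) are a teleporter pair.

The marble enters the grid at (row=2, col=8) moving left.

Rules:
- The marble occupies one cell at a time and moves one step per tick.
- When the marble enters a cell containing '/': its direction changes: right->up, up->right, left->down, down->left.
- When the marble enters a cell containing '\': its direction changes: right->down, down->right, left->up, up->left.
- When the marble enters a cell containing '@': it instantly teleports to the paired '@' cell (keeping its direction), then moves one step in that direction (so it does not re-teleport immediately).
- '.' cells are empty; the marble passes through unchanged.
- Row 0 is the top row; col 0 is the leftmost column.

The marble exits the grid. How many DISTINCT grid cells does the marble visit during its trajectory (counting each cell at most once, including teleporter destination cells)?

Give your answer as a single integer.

Step 1: enter (2,8), '.' pass, move left to (2,7)
Step 2: enter (2,7), '.' pass, move left to (2,6)
Step 3: enter (2,6), '.' pass, move left to (2,5)
Step 4: enter (2,5), '@' teleport (2,5)->(0,1), also enter (0,1), move left to (0,0)
Step 5: enter (0,0), '/' deflects left->down, move down to (1,0)
Step 6: enter (1,0), '.' pass, move down to (2,0)
Step 7: enter (2,0), '\' deflects down->right, move right to (2,1)
Step 8: enter (2,1), '.' pass, move right to (2,2)
Step 9: enter (2,2), '.' pass, move right to (2,3)
Step 10: enter (2,3), '.' pass, move right to (2,4)
Step 11: enter (2,4), '.' pass, move right to (2,5)
Step 12: enter (2,5), '@' teleport (2,5)->(0,1), also enter (0,1), move right to (0,2)
Step 13: enter (0,2), '.' pass, move right to (0,3)
Step 14: enter (0,3), '.' pass, move right to (0,4)
Step 15: enter (0,4), '.' pass, move right to (0,5)
Step 16: enter (0,5), '.' pass, move right to (0,6)
Step 17: enter (0,6), '/' deflects right->up, move up to (-1,6)
Step 18: at (-1,6) — EXIT via top edge, pos 6
Distinct cells visited: 17 (path length 19)

Answer: 17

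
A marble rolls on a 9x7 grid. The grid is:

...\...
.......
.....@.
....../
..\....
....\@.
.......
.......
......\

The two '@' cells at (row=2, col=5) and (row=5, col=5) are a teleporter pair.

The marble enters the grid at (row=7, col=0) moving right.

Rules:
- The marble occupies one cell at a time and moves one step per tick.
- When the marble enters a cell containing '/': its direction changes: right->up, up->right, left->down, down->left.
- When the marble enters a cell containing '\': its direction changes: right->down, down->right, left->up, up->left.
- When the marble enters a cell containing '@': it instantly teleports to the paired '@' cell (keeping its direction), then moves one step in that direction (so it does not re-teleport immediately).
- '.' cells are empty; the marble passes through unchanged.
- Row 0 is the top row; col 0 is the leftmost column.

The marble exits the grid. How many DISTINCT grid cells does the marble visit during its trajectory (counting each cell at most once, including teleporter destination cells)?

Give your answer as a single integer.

Step 1: enter (7,0), '.' pass, move right to (7,1)
Step 2: enter (7,1), '.' pass, move right to (7,2)
Step 3: enter (7,2), '.' pass, move right to (7,3)
Step 4: enter (7,3), '.' pass, move right to (7,4)
Step 5: enter (7,4), '.' pass, move right to (7,5)
Step 6: enter (7,5), '.' pass, move right to (7,6)
Step 7: enter (7,6), '.' pass, move right to (7,7)
Step 8: at (7,7) — EXIT via right edge, pos 7
Distinct cells visited: 7 (path length 7)

Answer: 7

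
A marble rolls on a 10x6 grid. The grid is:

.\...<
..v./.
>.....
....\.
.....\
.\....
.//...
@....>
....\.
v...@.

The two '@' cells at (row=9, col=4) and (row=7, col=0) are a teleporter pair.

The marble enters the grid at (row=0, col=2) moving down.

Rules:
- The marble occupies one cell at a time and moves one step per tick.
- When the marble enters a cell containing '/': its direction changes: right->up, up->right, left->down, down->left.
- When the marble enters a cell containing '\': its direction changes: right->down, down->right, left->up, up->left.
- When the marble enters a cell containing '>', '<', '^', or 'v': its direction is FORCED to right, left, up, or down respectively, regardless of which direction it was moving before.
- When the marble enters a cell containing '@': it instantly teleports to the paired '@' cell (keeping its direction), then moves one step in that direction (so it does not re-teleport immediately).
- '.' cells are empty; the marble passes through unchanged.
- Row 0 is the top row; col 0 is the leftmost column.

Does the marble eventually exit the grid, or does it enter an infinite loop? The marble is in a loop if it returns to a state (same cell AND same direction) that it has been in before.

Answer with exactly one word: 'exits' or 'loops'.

Step 1: enter (0,2), '.' pass, move down to (1,2)
Step 2: enter (1,2), 'v' forces down->down, move down to (2,2)
Step 3: enter (2,2), '.' pass, move down to (3,2)
Step 4: enter (3,2), '.' pass, move down to (4,2)
Step 5: enter (4,2), '.' pass, move down to (5,2)
Step 6: enter (5,2), '.' pass, move down to (6,2)
Step 7: enter (6,2), '/' deflects down->left, move left to (6,1)
Step 8: enter (6,1), '/' deflects left->down, move down to (7,1)
Step 9: enter (7,1), '.' pass, move down to (8,1)
Step 10: enter (8,1), '.' pass, move down to (9,1)
Step 11: enter (9,1), '.' pass, move down to (10,1)
Step 12: at (10,1) — EXIT via bottom edge, pos 1

Answer: exits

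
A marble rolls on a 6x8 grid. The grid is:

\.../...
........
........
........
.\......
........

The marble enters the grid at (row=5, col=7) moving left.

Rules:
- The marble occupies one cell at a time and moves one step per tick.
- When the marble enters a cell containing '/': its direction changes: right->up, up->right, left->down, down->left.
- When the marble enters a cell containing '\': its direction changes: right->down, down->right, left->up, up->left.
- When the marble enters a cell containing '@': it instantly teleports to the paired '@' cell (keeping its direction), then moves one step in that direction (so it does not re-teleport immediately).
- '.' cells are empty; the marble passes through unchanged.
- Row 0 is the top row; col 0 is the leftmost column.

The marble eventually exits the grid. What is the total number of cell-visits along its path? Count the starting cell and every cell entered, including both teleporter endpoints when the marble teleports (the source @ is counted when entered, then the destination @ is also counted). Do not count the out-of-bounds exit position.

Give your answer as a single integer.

Answer: 8

Derivation:
Step 1: enter (5,7), '.' pass, move left to (5,6)
Step 2: enter (5,6), '.' pass, move left to (5,5)
Step 3: enter (5,5), '.' pass, move left to (5,4)
Step 4: enter (5,4), '.' pass, move left to (5,3)
Step 5: enter (5,3), '.' pass, move left to (5,2)
Step 6: enter (5,2), '.' pass, move left to (5,1)
Step 7: enter (5,1), '.' pass, move left to (5,0)
Step 8: enter (5,0), '.' pass, move left to (5,-1)
Step 9: at (5,-1) — EXIT via left edge, pos 5
Path length (cell visits): 8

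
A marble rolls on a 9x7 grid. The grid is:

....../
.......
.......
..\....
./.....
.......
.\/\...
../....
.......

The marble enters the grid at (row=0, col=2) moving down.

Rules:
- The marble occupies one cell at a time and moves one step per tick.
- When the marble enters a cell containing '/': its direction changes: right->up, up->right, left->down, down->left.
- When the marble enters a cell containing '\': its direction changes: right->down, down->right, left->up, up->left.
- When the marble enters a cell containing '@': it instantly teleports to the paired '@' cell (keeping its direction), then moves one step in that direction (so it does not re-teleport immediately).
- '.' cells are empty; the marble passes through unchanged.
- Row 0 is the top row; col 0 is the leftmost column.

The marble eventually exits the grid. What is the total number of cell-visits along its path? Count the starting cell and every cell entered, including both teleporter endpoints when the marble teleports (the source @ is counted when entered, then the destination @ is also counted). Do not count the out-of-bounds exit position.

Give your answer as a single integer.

Step 1: enter (0,2), '.' pass, move down to (1,2)
Step 2: enter (1,2), '.' pass, move down to (2,2)
Step 3: enter (2,2), '.' pass, move down to (3,2)
Step 4: enter (3,2), '\' deflects down->right, move right to (3,3)
Step 5: enter (3,3), '.' pass, move right to (3,4)
Step 6: enter (3,4), '.' pass, move right to (3,5)
Step 7: enter (3,5), '.' pass, move right to (3,6)
Step 8: enter (3,6), '.' pass, move right to (3,7)
Step 9: at (3,7) — EXIT via right edge, pos 3
Path length (cell visits): 8

Answer: 8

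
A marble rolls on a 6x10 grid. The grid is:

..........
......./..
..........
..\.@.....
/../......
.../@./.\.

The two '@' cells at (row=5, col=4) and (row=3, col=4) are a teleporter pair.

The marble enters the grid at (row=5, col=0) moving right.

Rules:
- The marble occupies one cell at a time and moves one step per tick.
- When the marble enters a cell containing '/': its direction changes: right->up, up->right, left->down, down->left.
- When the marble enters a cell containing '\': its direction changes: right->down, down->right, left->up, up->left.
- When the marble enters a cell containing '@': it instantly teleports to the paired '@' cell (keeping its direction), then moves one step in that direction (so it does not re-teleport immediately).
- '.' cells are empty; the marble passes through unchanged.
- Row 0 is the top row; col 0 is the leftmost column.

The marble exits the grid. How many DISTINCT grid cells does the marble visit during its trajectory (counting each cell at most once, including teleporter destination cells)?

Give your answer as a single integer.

Answer: 11

Derivation:
Step 1: enter (5,0), '.' pass, move right to (5,1)
Step 2: enter (5,1), '.' pass, move right to (5,2)
Step 3: enter (5,2), '.' pass, move right to (5,3)
Step 4: enter (5,3), '/' deflects right->up, move up to (4,3)
Step 5: enter (4,3), '/' deflects up->right, move right to (4,4)
Step 6: enter (4,4), '.' pass, move right to (4,5)
Step 7: enter (4,5), '.' pass, move right to (4,6)
Step 8: enter (4,6), '.' pass, move right to (4,7)
Step 9: enter (4,7), '.' pass, move right to (4,8)
Step 10: enter (4,8), '.' pass, move right to (4,9)
Step 11: enter (4,9), '.' pass, move right to (4,10)
Step 12: at (4,10) — EXIT via right edge, pos 4
Distinct cells visited: 11 (path length 11)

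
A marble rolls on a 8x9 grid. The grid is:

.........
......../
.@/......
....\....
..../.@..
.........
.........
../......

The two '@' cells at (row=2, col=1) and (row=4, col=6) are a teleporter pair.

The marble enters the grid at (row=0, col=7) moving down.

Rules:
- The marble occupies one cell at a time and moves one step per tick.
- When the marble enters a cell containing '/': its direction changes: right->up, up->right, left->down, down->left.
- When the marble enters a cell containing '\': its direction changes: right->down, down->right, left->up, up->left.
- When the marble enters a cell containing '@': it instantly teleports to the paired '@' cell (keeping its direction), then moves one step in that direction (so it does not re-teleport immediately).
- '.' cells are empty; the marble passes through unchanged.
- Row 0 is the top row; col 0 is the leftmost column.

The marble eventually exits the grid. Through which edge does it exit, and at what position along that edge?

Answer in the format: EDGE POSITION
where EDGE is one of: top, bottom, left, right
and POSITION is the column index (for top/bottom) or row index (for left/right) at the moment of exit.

Step 1: enter (0,7), '.' pass, move down to (1,7)
Step 2: enter (1,7), '.' pass, move down to (2,7)
Step 3: enter (2,7), '.' pass, move down to (3,7)
Step 4: enter (3,7), '.' pass, move down to (4,7)
Step 5: enter (4,7), '.' pass, move down to (5,7)
Step 6: enter (5,7), '.' pass, move down to (6,7)
Step 7: enter (6,7), '.' pass, move down to (7,7)
Step 8: enter (7,7), '.' pass, move down to (8,7)
Step 9: at (8,7) — EXIT via bottom edge, pos 7

Answer: bottom 7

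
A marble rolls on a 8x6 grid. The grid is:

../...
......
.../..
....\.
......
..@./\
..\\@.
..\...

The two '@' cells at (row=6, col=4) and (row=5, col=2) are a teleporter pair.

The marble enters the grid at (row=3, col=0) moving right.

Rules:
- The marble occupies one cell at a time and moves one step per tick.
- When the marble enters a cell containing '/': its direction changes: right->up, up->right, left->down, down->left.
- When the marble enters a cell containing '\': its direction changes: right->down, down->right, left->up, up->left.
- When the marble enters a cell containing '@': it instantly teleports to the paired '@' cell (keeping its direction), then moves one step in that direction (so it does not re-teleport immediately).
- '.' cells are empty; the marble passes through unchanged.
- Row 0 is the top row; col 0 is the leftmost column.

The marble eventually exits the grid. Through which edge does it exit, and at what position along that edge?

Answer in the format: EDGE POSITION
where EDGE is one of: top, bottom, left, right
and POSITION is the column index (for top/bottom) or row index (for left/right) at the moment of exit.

Step 1: enter (3,0), '.' pass, move right to (3,1)
Step 2: enter (3,1), '.' pass, move right to (3,2)
Step 3: enter (3,2), '.' pass, move right to (3,3)
Step 4: enter (3,3), '.' pass, move right to (3,4)
Step 5: enter (3,4), '\' deflects right->down, move down to (4,4)
Step 6: enter (4,4), '.' pass, move down to (5,4)
Step 7: enter (5,4), '/' deflects down->left, move left to (5,3)
Step 8: enter (5,3), '.' pass, move left to (5,2)
Step 9: enter (5,2), '@' teleport (5,2)->(6,4), also enter (6,4), move left to (6,3)
Step 10: enter (6,3), '\' deflects left->up, move up to (5,3)
Step 11: enter (5,3), '.' pass, move up to (4,3)
Step 12: enter (4,3), '.' pass, move up to (3,3)
Step 13: enter (3,3), '.' pass, move up to (2,3)
Step 14: enter (2,3), '/' deflects up->right, move right to (2,4)
Step 15: enter (2,4), '.' pass, move right to (2,5)
Step 16: enter (2,5), '.' pass, move right to (2,6)
Step 17: at (2,6) — EXIT via right edge, pos 2

Answer: right 2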